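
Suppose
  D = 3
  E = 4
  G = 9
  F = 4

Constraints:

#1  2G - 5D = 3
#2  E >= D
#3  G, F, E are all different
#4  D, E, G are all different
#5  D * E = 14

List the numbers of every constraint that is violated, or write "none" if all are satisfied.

Constraints 3 and 5 do not hold.

#1 2G - 5D = 2(9) - 5(3) = 3 — holds.
#2 E = 4, D = 3; 4 ≥ 3 — holds.
#3 F = E = 4, not all different — does not hold.
#4 values 3, 4, 9 are pairwise distinct — holds.
#5 D * E = 3 * 4 = 12, not 14 — does not hold.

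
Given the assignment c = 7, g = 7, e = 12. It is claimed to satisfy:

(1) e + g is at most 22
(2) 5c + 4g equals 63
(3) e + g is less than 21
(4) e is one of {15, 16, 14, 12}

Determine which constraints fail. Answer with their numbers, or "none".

The assignment satisfies every constraint.

(1) e + g = 12 + 7 = 19; 19 ≤ 22 — holds.
(2) 5c + 4g = 5(7) + 4(7) = 63 — holds.
(3) e + g = 12 + 7 = 19; 19 < 21 — holds.
(4) e = 12 is in {15, 16, 14, 12} — holds.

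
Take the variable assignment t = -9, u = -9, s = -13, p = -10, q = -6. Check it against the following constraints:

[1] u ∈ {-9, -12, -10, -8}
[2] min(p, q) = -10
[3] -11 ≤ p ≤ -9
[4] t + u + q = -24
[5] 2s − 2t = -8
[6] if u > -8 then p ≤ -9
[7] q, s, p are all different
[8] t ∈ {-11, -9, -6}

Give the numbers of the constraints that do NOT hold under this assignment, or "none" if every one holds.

Yes — all constraints hold.

[1] u = -9 is in {-9, -12, -10, -8}  true
[2] min(-10, -6) = -10  true
[3] p = -10 lies in [-11, -9]  true
[4] t + u + q = -9 + (-9) + (-6) = -24  true
[5] 2s − 2t = 2(-13) − 2(-9) = -8  true
[6] u = -9, not > -8; antecedent false, conditional vacuously true  true
[7] values -6, -13, -10 are pairwise distinct  true
[8] t = -9 is in {-11, -9, -6}  true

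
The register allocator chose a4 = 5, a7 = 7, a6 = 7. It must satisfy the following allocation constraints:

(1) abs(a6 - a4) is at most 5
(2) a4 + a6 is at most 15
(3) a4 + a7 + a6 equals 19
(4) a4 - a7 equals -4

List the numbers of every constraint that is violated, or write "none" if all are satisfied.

(1) abs(7 - 5) = 2; 2 ≤ 5 — satisfied.
(2) a4 + a6 = 5 + 7 = 12; 12 ≤ 15 — satisfied.
(3) a4 + a7 + a6 = 5 + 7 + 7 = 19 — satisfied.
(4) a4 - a7 = 5 - 7 = -2, not -4 — violated.

Constraint 4 does not hold.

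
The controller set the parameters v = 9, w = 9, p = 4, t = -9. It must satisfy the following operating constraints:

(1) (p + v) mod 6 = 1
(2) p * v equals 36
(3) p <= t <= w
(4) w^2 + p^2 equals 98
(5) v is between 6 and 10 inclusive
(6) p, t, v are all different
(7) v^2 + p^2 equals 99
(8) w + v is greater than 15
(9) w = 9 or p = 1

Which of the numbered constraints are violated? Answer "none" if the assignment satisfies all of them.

(1) p + v = 13; 13 mod 6 = 1 — OK.
(2) p * v = 4 * 9 = 36 — OK.
(3) values 4, -9, 9; p = 4 is not <= t = -9 — violated.
(4) w^2 + p^2 = 9^2 + 4^2 = 81 + 16 = 97, not 98 — violated.
(5) v = 9 lies in [6, 10] — OK.
(6) values 4, -9, 9 are pairwise distinct — OK.
(7) v^2 + p^2 = 9^2 + 4^2 = 81 + 16 = 97, not 99 — violated.
(8) w + v = 9 + 9 = 18; 18 > 15 — OK.
(9) w = 9 = 9 (first disjunct) — OK.

No — constraints 3, 4, and 7 are not satisfied.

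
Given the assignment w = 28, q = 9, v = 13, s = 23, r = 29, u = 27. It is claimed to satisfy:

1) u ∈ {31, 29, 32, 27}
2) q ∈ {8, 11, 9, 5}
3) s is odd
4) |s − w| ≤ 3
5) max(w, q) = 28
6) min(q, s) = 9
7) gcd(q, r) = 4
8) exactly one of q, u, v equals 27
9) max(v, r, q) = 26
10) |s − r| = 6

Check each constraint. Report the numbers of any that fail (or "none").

No — constraints 4, 7, 9 are not satisfied.

1) u = 27 is in {31, 29, 32, 27} — satisfied.
2) q = 9 is in {8, 11, 9, 5} — satisfied.
3) s = 23 is odd — satisfied.
4) |23 − 28| = 5; 5 > 3, exceeds bound 3 — violated.
5) max(28, 9) = 28 — satisfied.
6) min(9, 23) = 9 — satisfied.
7) gcd(9, 29) = 1, not 4 — violated.
8) q=9, u=27, v=13; 1 of them equals 27 — satisfied.
9) max(13, 29, 9) = 29, not 26 — violated.
10) |23 − 29| = 6 — satisfied.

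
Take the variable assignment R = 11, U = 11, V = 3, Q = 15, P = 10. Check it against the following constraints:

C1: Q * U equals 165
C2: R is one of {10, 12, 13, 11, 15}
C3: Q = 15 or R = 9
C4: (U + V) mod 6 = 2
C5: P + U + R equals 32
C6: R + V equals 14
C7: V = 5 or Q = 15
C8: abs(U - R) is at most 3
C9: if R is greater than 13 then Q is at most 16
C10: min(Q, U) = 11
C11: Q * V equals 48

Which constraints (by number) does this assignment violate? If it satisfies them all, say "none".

Constraint 11 does not hold.

C1: Q * U = 15 * 11 = 165  true
C2: R = 11 is in {10, 12, 13, 11, 15}  true
C3: Q = 15 = 15 (first disjunct)  true
C4: U + V = 14; 14 mod 6 = 2  true
C5: P + U + R = 10 + 11 + 11 = 32  true
C6: R + V = 11 + 3 = 14  true
C7: V = 3 ≠ 5, but Q = 15 = 15 (second disjunct)  true
C8: abs(11 - 11) = 0; 0 ≤ 3  true
C9: R = 11, not > 13; antecedent false, conditional vacuously true  true
C10: min(15, 11) = 11  true
C11: Q * V = 15 * 3 = 45, not 48  false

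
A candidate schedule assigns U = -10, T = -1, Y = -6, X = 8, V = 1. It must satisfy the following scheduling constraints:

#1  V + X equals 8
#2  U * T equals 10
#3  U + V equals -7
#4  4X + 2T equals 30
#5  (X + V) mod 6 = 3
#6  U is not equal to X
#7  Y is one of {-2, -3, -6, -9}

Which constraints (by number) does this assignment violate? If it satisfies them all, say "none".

Constraints 1 and 3 do not hold.

#1 V + X = 1 + 8 = 9, not 8 — does not hold.
#2 U * T = -10 * (-1) = 10 — holds.
#3 U + V = -10 + 1 = -9, not -7 — does not hold.
#4 4X + 2T = 4(8) + 2(-1) = 30 — holds.
#5 X + V = 9; 9 mod 6 = 3 — holds.
#6 U = -10, X = 8; distinct — holds.
#7 Y = -6 is in {-2, -3, -6, -9} — holds.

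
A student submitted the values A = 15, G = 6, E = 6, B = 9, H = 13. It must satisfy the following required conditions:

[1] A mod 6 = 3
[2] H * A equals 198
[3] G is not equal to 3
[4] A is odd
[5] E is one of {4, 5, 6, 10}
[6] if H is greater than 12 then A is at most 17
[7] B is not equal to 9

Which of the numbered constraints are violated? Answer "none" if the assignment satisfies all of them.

The assignment fails constraints 2 and 7.

[1] 15 mod 6 = 3  OK
[2] H * A = 13 * 15 = 195, not 198  FAIL
[3] G = 6, and 6 ≠ 3  OK
[4] A = 15 is odd  OK
[5] E = 6 is in {4, 5, 6, 10}  OK
[6] H = 13 > 12, so we need A ≤ 17; A = 15 ≤ 17  OK
[7] B = 9, but 9 is required to differ  FAIL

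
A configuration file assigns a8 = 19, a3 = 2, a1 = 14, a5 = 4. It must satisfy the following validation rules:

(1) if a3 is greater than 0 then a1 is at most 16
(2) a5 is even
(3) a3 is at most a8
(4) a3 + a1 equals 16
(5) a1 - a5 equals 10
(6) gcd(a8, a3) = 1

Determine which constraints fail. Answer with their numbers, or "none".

(1) a3 = 2 > 0, so we need a1 ≤ 16; a1 = 14 ≤ 16 — satisfied.
(2) a5 = 4 is even — satisfied.
(3) a3 = 2, a8 = 19; 2 ≤ 19 — satisfied.
(4) a3 + a1 = 2 + 14 = 16 — satisfied.
(5) a1 - a5 = 14 - 4 = 10 — satisfied.
(6) gcd(19, 2) = 1 — satisfied.

All constraints are satisfied.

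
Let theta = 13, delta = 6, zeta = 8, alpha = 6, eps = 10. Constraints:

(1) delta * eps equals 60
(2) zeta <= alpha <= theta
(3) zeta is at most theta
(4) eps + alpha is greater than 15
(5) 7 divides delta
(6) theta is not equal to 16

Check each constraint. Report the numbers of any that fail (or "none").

(1) delta * eps = 6 * 10 = 60  ✓
(2) values 8, 6, 13; zeta = 8 is not <= alpha = 6  ✗
(3) zeta = 8, theta = 13; 8 ≤ 13  ✓
(4) eps + alpha = 10 + 6 = 16; 16 > 15  ✓
(5) 6 = 7*0 + 6, so 7 does not divide 6  ✗
(6) theta = 13, and 13 ≠ 16  ✓

The assignment fails constraints 2 and 5.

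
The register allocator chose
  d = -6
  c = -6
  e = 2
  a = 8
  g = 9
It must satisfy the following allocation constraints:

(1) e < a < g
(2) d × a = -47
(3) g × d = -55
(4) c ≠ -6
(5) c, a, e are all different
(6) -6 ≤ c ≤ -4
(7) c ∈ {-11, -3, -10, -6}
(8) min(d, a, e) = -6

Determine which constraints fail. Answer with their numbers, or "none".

Violated: 2, 3, 4.

(1) values 2 < 8 < 9 — OK.
(2) d × a = -6 × 8 = -48, not -47 — violated.
(3) g × d = 9 × (-6) = -54, not -55 — violated.
(4) c = -6, but -6 is required to differ — violated.
(5) values -6, 8, 2 are pairwise distinct — OK.
(6) c = -6 lies in [-6, -4] — OK.
(7) c = -6 is in {-11, -3, -10, -6} — OK.
(8) min(-6, 8, 2) = -6 — OK.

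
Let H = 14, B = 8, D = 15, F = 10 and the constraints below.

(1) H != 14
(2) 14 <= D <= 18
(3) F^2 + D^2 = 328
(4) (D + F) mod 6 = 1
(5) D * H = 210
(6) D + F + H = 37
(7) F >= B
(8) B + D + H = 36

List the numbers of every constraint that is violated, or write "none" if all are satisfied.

(1) H = 14, but 14 is required to differ — fails.
(2) D = 15 lies in [14, 18] — holds.
(3) F^2 + D^2 = 10^2 + 15^2 = 100 + 225 = 325, not 328 — fails.
(4) D + F = 25; 25 mod 6 = 1 — holds.
(5) D * H = 15 * 14 = 210 — holds.
(6) D + F + H = 15 + 10 + 14 = 39, not 37 — fails.
(7) F = 10, B = 8; 10 ≥ 8 — holds.
(8) B + D + H = 8 + 15 + 14 = 37, not 36 — fails.

Violated: 1, 3, 6, and 8.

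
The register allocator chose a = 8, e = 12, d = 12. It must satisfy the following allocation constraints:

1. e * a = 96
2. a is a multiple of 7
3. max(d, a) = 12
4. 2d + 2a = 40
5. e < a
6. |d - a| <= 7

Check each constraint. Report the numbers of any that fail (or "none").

1. e * a = 12 * 8 = 96 — satisfied.
2. 8 = 7*1 + 1, so 7 does not divide 8 — violated.
3. max(12, 8) = 12 — satisfied.
4. 2d + 2a = 2(12) + 2(8) = 40 — satisfied.
5. e = 12, a = 8; 12 ≥ 8 (want <) — violated.
6. |12 - 8| = 4; 4 ≤ 7 — satisfied.

Constraints 2, 5 are violated.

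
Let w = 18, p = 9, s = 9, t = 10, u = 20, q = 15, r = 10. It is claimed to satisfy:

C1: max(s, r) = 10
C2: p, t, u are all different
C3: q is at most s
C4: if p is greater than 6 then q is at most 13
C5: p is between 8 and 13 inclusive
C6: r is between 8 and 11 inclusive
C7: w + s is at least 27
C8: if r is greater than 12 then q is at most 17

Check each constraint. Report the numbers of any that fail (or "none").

C1: max(9, 10) = 10  OK
C2: values 9, 10, 20 are pairwise distinct  OK
C3: q = 15, s = 9; 15 > 9 (want ≤)  FAIL
C4: p = 9 > 6, so we need q ≤ 13; but q = 15 > 13  FAIL
C5: p = 9 lies in [8, 13]  OK
C6: r = 10 lies in [8, 11]  OK
C7: w + s = 18 + 9 = 27; 27 ≥ 27  OK
C8: r = 10, not > 12; antecedent false, conditional vacuously true  OK

Violated: 3, 4.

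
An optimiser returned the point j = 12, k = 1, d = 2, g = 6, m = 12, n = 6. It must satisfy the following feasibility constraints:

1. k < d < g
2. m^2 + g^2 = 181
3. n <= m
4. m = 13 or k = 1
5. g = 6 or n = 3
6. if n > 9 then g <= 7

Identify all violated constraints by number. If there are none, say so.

1. values 1 < 2 < 6  OK
2. m^2 + g^2 = 12^2 + 6^2 = 144 + 36 = 180, not 181  FAIL
3. n = 6, m = 12; 6 ≤ 12  OK
4. m = 12 ≠ 13, but k = 1 = 1 (second disjunct)  OK
5. g = 6 = 6 (first disjunct)  OK
6. n = 6, not > 9; antecedent false, conditional vacuously true  OK

Constraint 2 is violated.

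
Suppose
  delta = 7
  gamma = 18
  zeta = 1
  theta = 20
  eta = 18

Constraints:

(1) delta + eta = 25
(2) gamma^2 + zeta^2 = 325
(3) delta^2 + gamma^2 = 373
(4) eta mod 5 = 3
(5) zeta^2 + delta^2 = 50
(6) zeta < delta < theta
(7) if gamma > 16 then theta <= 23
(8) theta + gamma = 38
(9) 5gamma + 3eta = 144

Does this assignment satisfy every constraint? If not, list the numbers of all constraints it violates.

(1) delta + eta = 7 + 18 = 25  yes
(2) gamma^2 + zeta^2 = 18^2 + 1^2 = 324 + 1 = 325  yes
(3) delta^2 + gamma^2 = 7^2 + 18^2 = 49 + 324 = 373  yes
(4) 18 mod 5 = 3  yes
(5) zeta^2 + delta^2 = 1^2 + 7^2 = 1 + 49 = 50  yes
(6) values 1 < 7 < 20  yes
(7) gamma = 18 > 16, so we need theta ≤ 23; theta = 20 ≤ 23  yes
(8) theta + gamma = 20 + 18 = 38  yes
(9) 5gamma + 3eta = 5(18) + 3(18) = 144  yes

All constraints are satisfied.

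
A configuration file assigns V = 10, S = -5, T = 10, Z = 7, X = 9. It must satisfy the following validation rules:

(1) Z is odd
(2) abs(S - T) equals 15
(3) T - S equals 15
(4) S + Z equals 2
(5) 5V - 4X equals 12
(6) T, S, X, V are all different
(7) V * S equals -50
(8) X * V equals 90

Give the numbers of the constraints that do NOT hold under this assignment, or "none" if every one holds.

(1) Z = 7 is odd  ✓
(2) abs(-5 - 10) = 15  ✓
(3) T - S = 10 - (-5) = 15  ✓
(4) S + Z = -5 + 7 = 2  ✓
(5) 5V - 4X = 5(10) - 4(9) = 14, not 12  ✗
(6) T = V = 10, not all different  ✗
(7) V * S = 10 * (-5) = -50  ✓
(8) X * V = 9 * 10 = 90  ✓

No — constraints 5, 6 are not satisfied.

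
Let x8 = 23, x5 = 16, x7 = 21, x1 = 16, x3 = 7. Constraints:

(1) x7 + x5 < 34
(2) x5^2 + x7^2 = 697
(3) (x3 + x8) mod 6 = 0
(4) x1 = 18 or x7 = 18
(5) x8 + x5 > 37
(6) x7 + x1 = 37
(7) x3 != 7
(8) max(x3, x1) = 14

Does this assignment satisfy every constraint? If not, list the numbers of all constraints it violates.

Constraints 1, 4, 7, and 8 are violated.

(1) x7 + x5 = 21 + 16 = 37; 37 ≥ 34, bound 34 not met — violated.
(2) x5^2 + x7^2 = 16^2 + 21^2 = 256 + 441 = 697 — OK.
(3) x3 + x8 = 30; 30 mod 6 = 0 — OK.
(4) x1 = 16 ≠ 18 and x7 = 21 ≠ 18; both disjuncts false — violated.
(5) x8 + x5 = 23 + 16 = 39; 39 > 37 — OK.
(6) x7 + x1 = 21 + 16 = 37 — OK.
(7) x3 = 7, but 7 is required to differ — violated.
(8) max(7, 16) = 16, not 14 — violated.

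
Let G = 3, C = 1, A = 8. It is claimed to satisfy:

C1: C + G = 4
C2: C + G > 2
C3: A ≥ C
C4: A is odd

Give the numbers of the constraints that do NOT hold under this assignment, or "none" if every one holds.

C1: C + G = 1 + 3 = 4 — OK.
C2: C + G = 1 + 3 = 4; 4 > 2 — OK.
C3: A = 8, C = 1; 8 ≥ 1 — OK.
C4: A = 8 is even — violated.

No — constraint 4 is not satisfied.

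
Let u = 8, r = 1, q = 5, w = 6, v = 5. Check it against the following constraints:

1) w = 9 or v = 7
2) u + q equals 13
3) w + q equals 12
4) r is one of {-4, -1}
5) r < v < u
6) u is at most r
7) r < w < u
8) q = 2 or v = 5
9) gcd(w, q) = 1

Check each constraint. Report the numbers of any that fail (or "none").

No — constraints 1, 3, 4, and 6 are not satisfied.

1) w = 6 ≠ 9 and v = 5 ≠ 7; both disjuncts false — violated.
2) u + q = 8 + 5 = 13 — OK.
3) w + q = 6 + 5 = 11, not 12 — violated.
4) r = 1 is not in {-4, -1} — violated.
5) values 1 < 5 < 8 — OK.
6) u = 8, r = 1; 8 > 1 (want ≤) — violated.
7) values 1 < 6 < 8 — OK.
8) q = 5 ≠ 2, but v = 5 = 5 (second disjunct) — OK.
9) gcd(6, 5) = 1 — OK.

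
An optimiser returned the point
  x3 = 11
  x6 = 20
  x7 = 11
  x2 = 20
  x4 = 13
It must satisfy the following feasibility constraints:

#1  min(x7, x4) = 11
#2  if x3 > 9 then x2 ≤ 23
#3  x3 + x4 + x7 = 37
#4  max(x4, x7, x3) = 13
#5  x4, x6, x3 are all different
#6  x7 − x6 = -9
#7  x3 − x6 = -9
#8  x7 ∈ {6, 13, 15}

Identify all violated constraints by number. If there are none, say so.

#1 min(11, 13) = 11  yes
#2 x3 = 11 > 9, so we need x2 ≤ 23; x2 = 20 ≤ 23  yes
#3 x3 + x4 + x7 = 11 + 13 + 11 = 35, not 37  no
#4 max(13, 11, 11) = 13  yes
#5 values 13, 20, 11 are pairwise distinct  yes
#6 x7 − x6 = 11 − 20 = -9  yes
#7 x3 − x6 = 11 − 20 = -9  yes
#8 x7 = 11 is not in {6, 13, 15}  no

Constraints 3, 8 are violated.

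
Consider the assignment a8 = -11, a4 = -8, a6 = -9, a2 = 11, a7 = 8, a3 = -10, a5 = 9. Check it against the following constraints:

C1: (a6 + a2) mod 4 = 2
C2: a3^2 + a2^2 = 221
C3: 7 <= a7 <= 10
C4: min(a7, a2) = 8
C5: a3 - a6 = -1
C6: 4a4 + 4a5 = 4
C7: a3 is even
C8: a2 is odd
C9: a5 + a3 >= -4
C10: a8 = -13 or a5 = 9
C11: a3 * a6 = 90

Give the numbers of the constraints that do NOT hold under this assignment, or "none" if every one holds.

C1: a6 + a2 = 2; 2 mod 4 = 2  yes
C2: a3^2 + a2^2 = (-10)^2 + 11^2 = 100 + 121 = 221  yes
C3: a7 = 8 lies in [7, 10]  yes
C4: min(8, 11) = 8  yes
C5: a3 - a6 = -10 - (-9) = -1  yes
C6: 4a4 + 4a5 = 4(-8) + 4(9) = 4  yes
C7: a3 = -10 is even  yes
C8: a2 = 11 is odd  yes
C9: a5 + a3 = 9 + (-10) = -1; -1 ≥ -4  yes
C10: a8 = -11 ≠ -13, but a5 = 9 = 9 (second disjunct)  yes
C11: a3 * a6 = -10 * (-9) = 90  yes

The assignment satisfies every constraint.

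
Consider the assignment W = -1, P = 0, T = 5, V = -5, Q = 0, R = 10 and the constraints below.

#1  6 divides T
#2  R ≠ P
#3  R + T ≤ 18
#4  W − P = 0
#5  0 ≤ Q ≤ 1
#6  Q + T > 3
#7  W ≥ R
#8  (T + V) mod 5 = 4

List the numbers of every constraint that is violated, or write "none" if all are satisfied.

#1 5 = 6×0 + 5, so 6 does not divide 5 — violated.
#2 R = 10, P = 0; distinct — OK.
#3 R + T = 10 + 5 = 15; 15 ≤ 18 — OK.
#4 W − P = -1 − 0 = -1, not 0 — violated.
#5 Q = 0 lies in [0, 1] — OK.
#6 Q + T = 0 + 5 = 5; 5 > 3 — OK.
#7 W = -1, R = 10; -1 < 10 (want ≥) — violated.
#8 T + V = 0; 0 mod 5 = 0, not 4 — violated.

Constraints 1, 4, 7, 8 are violated.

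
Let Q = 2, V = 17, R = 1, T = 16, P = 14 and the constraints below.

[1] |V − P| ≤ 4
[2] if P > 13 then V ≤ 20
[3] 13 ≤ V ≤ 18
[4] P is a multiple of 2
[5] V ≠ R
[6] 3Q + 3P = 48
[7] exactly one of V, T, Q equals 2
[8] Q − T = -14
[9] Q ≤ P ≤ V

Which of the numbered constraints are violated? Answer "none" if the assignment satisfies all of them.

[1] |17 − 14| = 3; 3 ≤ 4  true
[2] P = 14 > 13, so we need V ≤ 20; V = 17 ≤ 20  true
[3] V = 17 lies in [13, 18]  true
[4] 14 / 2 = 7, so 2 divides 14  true
[5] V = 17, R = 1; distinct  true
[6] 3Q + 3P = 3(2) + 3(14) = 48  true
[7] V=17, T=16, Q=2; 1 of them equals 2  true
[8] Q − T = 2 − 16 = -14  true
[9] values 2 ≤ 14 ≤ 17  true

Yes — all constraints hold.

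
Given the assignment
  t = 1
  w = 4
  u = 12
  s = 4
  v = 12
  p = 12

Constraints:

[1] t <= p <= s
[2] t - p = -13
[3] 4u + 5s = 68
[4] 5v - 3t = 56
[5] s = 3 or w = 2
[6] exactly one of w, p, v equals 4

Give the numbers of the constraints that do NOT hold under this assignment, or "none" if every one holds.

[1] values 1, 12, 4; p = 12 is not <= s = 4  fails
[2] t - p = 1 - 12 = -11, not -13  fails
[3] 4u + 5s = 4(12) + 5(4) = 68  holds
[4] 5v - 3t = 5(12) - 3(1) = 57, not 56  fails
[5] s = 4 ≠ 3 and w = 4 ≠ 2; both disjuncts false  fails
[6] w=4, p=12, v=12; 1 of them equals 4  holds

Violated: 1, 2, 4, and 5.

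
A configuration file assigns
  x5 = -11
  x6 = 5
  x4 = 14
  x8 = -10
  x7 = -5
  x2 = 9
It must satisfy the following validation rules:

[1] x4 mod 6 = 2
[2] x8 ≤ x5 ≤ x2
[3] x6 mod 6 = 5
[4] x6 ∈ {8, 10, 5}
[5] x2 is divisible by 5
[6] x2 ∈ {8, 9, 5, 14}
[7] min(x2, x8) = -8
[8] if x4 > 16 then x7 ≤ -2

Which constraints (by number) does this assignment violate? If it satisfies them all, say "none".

[1] 14 mod 6 = 2  ✔
[2] values -10, -11, 9; x8 = -10 is not ≤ x5 = -11  ✘
[3] 5 mod 6 = 5  ✔
[4] x6 = 5 is in {8, 10, 5}  ✔
[5] 9 = 5×1 + 4, so 5 does not divide 9  ✘
[6] x2 = 9 is in {8, 9, 5, 14}  ✔
[7] min(9, -10) = -10, not -8  ✘
[8] x4 = 14, not > 16; antecedent false, conditional vacuously true  ✔

The assignment fails constraints 2, 5, and 7.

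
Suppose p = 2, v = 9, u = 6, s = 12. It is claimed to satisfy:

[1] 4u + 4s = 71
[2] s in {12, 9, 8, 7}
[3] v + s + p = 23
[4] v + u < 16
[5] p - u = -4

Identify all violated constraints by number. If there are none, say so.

[1] 4u + 4s = 4(6) + 4(12) = 72, not 71 — violated.
[2] s = 12 is in {12, 9, 8, 7} — OK.
[3] v + s + p = 9 + 12 + 2 = 23 — OK.
[4] v + u = 9 + 6 = 15; 15 < 16 — OK.
[5] p - u = 2 - 6 = -4 — OK.

Constraint 1 is violated.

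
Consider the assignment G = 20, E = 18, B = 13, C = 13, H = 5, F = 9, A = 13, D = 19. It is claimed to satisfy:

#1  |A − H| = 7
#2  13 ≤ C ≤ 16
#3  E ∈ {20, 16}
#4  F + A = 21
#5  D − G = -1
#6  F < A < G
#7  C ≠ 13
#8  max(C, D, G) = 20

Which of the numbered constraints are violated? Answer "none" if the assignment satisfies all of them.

#1 |13 − 5| = 8, not 7 — fails.
#2 C = 13 lies in [13, 16] — holds.
#3 E = 18 is not in {20, 16} — fails.
#4 F + A = 9 + 13 = 22, not 21 — fails.
#5 D − G = 19 − 20 = -1 — holds.
#6 values 9 < 13 < 20 — holds.
#7 C = 13, but 13 is required to differ — fails.
#8 max(13, 19, 20) = 20 — holds.

Constraints 1, 3, 4, 7 do not hold.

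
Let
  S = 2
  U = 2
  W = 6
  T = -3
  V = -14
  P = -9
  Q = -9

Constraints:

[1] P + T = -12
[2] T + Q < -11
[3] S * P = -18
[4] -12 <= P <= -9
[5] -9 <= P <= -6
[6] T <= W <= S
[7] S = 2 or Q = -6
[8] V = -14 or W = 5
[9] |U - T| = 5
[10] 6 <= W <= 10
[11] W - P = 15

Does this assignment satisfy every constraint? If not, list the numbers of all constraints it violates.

[1] P + T = -9 + (-3) = -12 — holds.
[2] T + Q = -3 + (-9) = -12; -12 < -11 — holds.
[3] S * P = 2 * (-9) = -18 — holds.
[4] P = -9 lies in [-12, -9] — holds.
[5] P = -9 lies in [-9, -6] — holds.
[6] values -3, 6, 2; W = 6 is not <= S = 2 — does not hold.
[7] S = 2 = 2 (first disjunct) — holds.
[8] V = -14 = -14 (first disjunct) — holds.
[9] |2 - (-3)| = 5 — holds.
[10] W = 6 lies in [6, 10] — holds.
[11] W - P = 6 - (-9) = 15 — holds.

Constraint 6 is violated.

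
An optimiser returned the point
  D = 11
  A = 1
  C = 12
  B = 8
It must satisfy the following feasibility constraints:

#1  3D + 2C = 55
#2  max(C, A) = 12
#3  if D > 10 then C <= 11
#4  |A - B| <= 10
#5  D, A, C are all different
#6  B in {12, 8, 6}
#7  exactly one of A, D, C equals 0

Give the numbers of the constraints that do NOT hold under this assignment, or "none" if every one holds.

The assignment fails constraints 1, 3, and 7.

#1 3D + 2C = 3(11) + 2(12) = 57, not 55  FAIL
#2 max(12, 1) = 12  OK
#3 D = 11 > 10, so we need C ≤ 11; but C = 12 > 11  FAIL
#4 |1 - 8| = 7; 7 ≤ 10  OK
#5 values 11, 1, 12 are pairwise distinct  OK
#6 B = 8 is in {12, 8, 6}  OK
#7 A=1, D=11, C=12; 0 of them equal 0, not exactly one  FAIL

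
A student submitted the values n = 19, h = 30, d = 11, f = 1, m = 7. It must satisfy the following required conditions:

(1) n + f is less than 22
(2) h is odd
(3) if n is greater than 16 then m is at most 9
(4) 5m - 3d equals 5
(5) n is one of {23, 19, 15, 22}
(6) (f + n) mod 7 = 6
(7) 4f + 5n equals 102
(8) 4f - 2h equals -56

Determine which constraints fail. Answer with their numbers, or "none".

(1) n + f = 19 + 1 = 20; 20 < 22  true
(2) h = 30 is even  false
(3) n = 19 > 16, so we need m ≤ 9; m = 7 ≤ 9  true
(4) 5m - 3d = 5(7) - 3(11) = 2, not 5  false
(5) n = 19 is in {23, 19, 15, 22}  true
(6) f + n = 20; 20 mod 7 = 6  true
(7) 4f + 5n = 4(1) + 5(19) = 99, not 102  false
(8) 4f - 2h = 4(1) - 2(30) = -56  true

Violated: 2, 4, and 7.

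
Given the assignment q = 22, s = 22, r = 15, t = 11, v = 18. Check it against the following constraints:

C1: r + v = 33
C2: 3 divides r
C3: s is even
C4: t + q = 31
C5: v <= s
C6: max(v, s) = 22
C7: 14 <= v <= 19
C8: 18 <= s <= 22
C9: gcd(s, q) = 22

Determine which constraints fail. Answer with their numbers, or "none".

Constraint 4 is violated.

C1: r + v = 15 + 18 = 33  true
C2: 15 / 3 = 5, so 3 divides 15  true
C3: s = 22 is even  true
C4: t + q = 11 + 22 = 33, not 31  false
C5: v = 18, s = 22; 18 ≤ 22  true
C6: max(18, 22) = 22  true
C7: v = 18 lies in [14, 19]  true
C8: s = 22 lies in [18, 22]  true
C9: gcd(22, 22) = 22  true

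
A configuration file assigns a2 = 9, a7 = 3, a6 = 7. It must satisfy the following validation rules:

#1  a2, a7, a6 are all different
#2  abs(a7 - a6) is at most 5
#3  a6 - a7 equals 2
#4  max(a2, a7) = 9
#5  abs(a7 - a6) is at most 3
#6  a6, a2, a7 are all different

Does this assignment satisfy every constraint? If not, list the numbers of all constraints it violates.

The assignment fails constraints 3, 5.

#1 values 9, 3, 7 are pairwise distinct — satisfied.
#2 abs(3 - 7) = 4; 4 ≤ 5 — satisfied.
#3 a6 - a7 = 7 - 3 = 4, not 2 — violated.
#4 max(9, 3) = 9 — satisfied.
#5 abs(3 - 7) = 4; 4 > 3, exceeds bound 3 — violated.
#6 values 7, 9, 3 are pairwise distinct — satisfied.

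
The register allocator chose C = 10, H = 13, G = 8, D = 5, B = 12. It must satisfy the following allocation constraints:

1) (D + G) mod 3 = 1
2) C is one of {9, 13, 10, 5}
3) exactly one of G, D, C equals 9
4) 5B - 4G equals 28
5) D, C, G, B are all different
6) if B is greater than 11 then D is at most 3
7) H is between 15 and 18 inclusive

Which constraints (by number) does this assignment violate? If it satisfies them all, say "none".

Violated: 3, 6, and 7.

1) D + G = 13; 13 mod 3 = 1 — satisfied.
2) C = 10 is in {9, 13, 10, 5} — satisfied.
3) G=8, D=5, C=10; 0 of them equal 9, not exactly one — violated.
4) 5B - 4G = 5(12) - 4(8) = 28 — satisfied.
5) values 5, 10, 8, 12 are pairwise distinct — satisfied.
6) B = 12 > 11, so we need D ≤ 3; but D = 5 > 3 — violated.
7) H = 13 is outside [15, 18] — violated.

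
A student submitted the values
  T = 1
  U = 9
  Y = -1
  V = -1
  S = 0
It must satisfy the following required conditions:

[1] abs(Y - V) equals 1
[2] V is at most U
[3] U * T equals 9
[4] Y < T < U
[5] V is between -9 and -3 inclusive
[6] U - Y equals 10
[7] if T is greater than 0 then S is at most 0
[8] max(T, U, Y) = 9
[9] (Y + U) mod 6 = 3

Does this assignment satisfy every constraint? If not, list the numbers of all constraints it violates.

[1] abs(-1 - (-1)) = 0, not 1 — violated.
[2] V = -1, U = 9; -1 ≤ 9 — satisfied.
[3] U * T = 9 * 1 = 9 — satisfied.
[4] values -1 < 1 < 9 — satisfied.
[5] V = -1 is outside [-9, -3] — violated.
[6] U - Y = 9 - (-1) = 10 — satisfied.
[7] T = 1 > 0, so we need S ≤ 0; S = 0 ≤ 0 — satisfied.
[8] max(1, 9, -1) = 9 — satisfied.
[9] Y + U = 8; 8 mod 6 = 2, not 3 — violated.

Constraints 1, 5, and 9 are violated.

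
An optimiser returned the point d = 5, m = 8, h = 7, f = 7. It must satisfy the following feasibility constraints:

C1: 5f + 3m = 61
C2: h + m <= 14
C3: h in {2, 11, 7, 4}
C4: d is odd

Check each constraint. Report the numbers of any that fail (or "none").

The assignment fails constraints 1 and 2.

C1: 5f + 3m = 5(7) + 3(8) = 59, not 61 — fails.
C2: h + m = 7 + 8 = 15; 15 > 14, bound 14 not met — fails.
C3: h = 7 is in {2, 11, 7, 4} — holds.
C4: d = 5 is odd — holds.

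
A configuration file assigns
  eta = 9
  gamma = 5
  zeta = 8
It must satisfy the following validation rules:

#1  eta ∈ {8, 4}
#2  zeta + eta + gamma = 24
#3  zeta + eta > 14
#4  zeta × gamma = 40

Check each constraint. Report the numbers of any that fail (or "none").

#1 eta = 9 is not in {8, 4}  ✗
#2 zeta + eta + gamma = 8 + 9 + 5 = 22, not 24  ✗
#3 zeta + eta = 8 + 9 = 17; 17 > 14  ✓
#4 zeta × gamma = 8 × 5 = 40  ✓

No — constraints 1, 2 are not satisfied.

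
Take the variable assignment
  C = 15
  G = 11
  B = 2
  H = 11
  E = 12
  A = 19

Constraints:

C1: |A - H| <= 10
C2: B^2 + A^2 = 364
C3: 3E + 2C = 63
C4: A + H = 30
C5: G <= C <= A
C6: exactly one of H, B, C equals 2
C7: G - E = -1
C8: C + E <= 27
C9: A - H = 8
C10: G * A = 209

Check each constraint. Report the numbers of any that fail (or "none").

C1: |19 - 11| = 8; 8 ≤ 10  true
C2: B^2 + A^2 = 2^2 + 19^2 = 4 + 361 = 365, not 364  false
C3: 3E + 2C = 3(12) + 2(15) = 66, not 63  false
C4: A + H = 19 + 11 = 30  true
C5: values 11 <= 15 <= 19  true
C6: H=11, B=2, C=15; 1 of them equals 2  true
C7: G - E = 11 - 12 = -1  true
C8: C + E = 15 + 12 = 27; 27 ≤ 27  true
C9: A - H = 19 - 11 = 8  true
C10: G * A = 11 * 19 = 209  true

Constraints 2, 3 do not hold.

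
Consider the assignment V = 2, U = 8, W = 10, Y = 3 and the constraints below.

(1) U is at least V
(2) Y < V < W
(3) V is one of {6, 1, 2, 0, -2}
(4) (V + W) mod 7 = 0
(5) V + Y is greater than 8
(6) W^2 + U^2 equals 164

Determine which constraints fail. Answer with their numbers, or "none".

(1) U = 8, V = 2; 8 ≥ 2 — satisfied.
(2) values 3, 2, 10; Y = 3 is not < V = 2 — violated.
(3) V = 2 is in {6, 1, 2, 0, -2} — satisfied.
(4) V + W = 12; 12 mod 7 = 5, not 0 — violated.
(5) V + Y = 2 + 3 = 5; 5 ≤ 8, bound 8 not met — violated.
(6) W^2 + U^2 = 10^2 + 8^2 = 100 + 64 = 164 — satisfied.

Violated: 2, 4, 5.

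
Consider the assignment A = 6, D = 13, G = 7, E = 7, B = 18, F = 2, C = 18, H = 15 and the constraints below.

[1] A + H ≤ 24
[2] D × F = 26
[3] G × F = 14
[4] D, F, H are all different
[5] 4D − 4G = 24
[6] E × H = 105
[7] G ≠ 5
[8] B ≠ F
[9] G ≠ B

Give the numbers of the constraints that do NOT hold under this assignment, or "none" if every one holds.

No violations.

[1] A + H = 6 + 15 = 21; 21 ≤ 24 — satisfied.
[2] D × F = 13 × 2 = 26 — satisfied.
[3] G × F = 7 × 2 = 14 — satisfied.
[4] values 13, 2, 15 are pairwise distinct — satisfied.
[5] 4D − 4G = 4(13) − 4(7) = 24 — satisfied.
[6] E × H = 7 × 15 = 105 — satisfied.
[7] G = 7, and 7 ≠ 5 — satisfied.
[8] B = 18, F = 2; distinct — satisfied.
[9] G = 7, B = 18; distinct — satisfied.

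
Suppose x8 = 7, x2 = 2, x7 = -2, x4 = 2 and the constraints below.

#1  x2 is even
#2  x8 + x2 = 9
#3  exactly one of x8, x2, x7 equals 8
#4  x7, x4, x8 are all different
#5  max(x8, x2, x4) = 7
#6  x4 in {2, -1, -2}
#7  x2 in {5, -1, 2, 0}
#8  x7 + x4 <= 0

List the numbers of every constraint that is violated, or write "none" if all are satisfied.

#1 x2 = 2 is even — satisfied.
#2 x8 + x2 = 7 + 2 = 9 — satisfied.
#3 x8=7, x2=2, x7=-2; 0 of them equal 8, not exactly one — violated.
#4 values -2, 2, 7 are pairwise distinct — satisfied.
#5 max(7, 2, 2) = 7 — satisfied.
#6 x4 = 2 is in {2, -1, -2} — satisfied.
#7 x2 = 2 is in {5, -1, 2, 0} — satisfied.
#8 x7 + x4 = -2 + 2 = 0; 0 ≤ 0 — satisfied.

The assignment fails constraint 3.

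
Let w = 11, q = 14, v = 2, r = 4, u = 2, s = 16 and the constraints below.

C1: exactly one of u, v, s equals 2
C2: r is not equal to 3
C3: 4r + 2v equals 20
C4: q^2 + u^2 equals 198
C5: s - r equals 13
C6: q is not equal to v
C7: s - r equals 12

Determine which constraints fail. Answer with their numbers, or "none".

C1: u=2, v=2, s=16; 2 of them equal 2, not exactly one  ✘
C2: r = 4, and 4 ≠ 3  ✔
C3: 4r + 2v = 4(4) + 2(2) = 20  ✔
C4: q^2 + u^2 = 14^2 + 2^2 = 196 + 4 = 200, not 198  ✘
C5: s - r = 16 - 4 = 12, not 13  ✘
C6: q = 14, v = 2; distinct  ✔
C7: s - r = 16 - 4 = 12  ✔

Constraints 1, 4, 5 are violated.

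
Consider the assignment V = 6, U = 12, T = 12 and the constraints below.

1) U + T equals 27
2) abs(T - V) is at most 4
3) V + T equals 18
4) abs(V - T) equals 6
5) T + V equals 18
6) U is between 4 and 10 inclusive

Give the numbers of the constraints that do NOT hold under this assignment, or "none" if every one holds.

No — constraints 1, 2, and 6 are not satisfied.

1) U + T = 12 + 12 = 24, not 27 — does not hold.
2) abs(12 - 6) = 6; 6 > 4, exceeds bound 4 — does not hold.
3) V + T = 6 + 12 = 18 — holds.
4) abs(6 - 12) = 6 — holds.
5) T + V = 12 + 6 = 18 — holds.
6) U = 12 is outside [4, 10] — does not hold.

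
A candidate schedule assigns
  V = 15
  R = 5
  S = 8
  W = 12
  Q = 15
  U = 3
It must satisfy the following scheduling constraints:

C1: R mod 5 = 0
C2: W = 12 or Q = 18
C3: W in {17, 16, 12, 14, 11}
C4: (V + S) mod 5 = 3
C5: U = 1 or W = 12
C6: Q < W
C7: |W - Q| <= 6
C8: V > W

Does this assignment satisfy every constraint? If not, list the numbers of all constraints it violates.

C1: 5 mod 5 = 0  yes
C2: W = 12 = 12 (first disjunct)  yes
C3: W = 12 is in {17, 16, 12, 14, 11}  yes
C4: V + S = 23; 23 mod 5 = 3  yes
C5: U = 3 ≠ 1, but W = 12 = 12 (second disjunct)  yes
C6: Q = 15, W = 12; 15 ≥ 12 (want <)  no
C7: |12 - 15| = 3; 3 ≤ 6  yes
C8: V = 15, W = 12; 15 > 12  yes

Constraint 6 is violated.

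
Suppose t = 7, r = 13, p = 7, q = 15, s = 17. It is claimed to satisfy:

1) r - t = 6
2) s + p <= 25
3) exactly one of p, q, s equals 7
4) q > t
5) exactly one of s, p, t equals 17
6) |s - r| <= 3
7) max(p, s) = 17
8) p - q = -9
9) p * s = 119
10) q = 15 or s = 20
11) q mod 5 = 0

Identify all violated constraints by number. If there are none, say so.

Violated: 6 and 8.

1) r - t = 13 - 7 = 6 — holds.
2) s + p = 17 + 7 = 24; 24 ≤ 25 — holds.
3) p=7, q=15, s=17; 1 of them equals 7 — holds.
4) q = 15, t = 7; 15 > 7 — holds.
5) s=17, p=7, t=7; 1 of them equals 17 — holds.
6) |17 - 13| = 4; 4 > 3, exceeds bound 3 — does not hold.
7) max(7, 17) = 17 — holds.
8) p - q = 7 - 15 = -8, not -9 — does not hold.
9) p * s = 7 * 17 = 119 — holds.
10) q = 15 = 15 (first disjunct) — holds.
11) 15 mod 5 = 0 — holds.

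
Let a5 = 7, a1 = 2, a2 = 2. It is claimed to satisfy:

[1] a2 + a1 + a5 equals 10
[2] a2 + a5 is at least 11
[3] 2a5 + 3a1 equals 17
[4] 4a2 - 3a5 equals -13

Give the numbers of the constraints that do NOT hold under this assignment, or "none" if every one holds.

Constraints 1, 2, 3 do not hold.

[1] a2 + a1 + a5 = 2 + 2 + 7 = 11, not 10  no
[2] a2 + a5 = 2 + 7 = 9; 9 < 11, bound 11 not met  no
[3] 2a5 + 3a1 = 2(7) + 3(2) = 20, not 17  no
[4] 4a2 - 3a5 = 4(2) - 3(7) = -13  yes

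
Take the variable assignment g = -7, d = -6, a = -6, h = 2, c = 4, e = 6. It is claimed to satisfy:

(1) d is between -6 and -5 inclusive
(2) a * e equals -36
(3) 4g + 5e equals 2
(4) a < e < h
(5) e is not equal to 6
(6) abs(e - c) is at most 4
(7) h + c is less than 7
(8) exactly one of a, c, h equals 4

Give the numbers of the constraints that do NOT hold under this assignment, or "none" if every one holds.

The assignment fails constraints 4 and 5.

(1) d = -6 lies in [-6, -5] — satisfied.
(2) a * e = -6 * 6 = -36 — satisfied.
(3) 4g + 5e = 4(-7) + 5(6) = 2 — satisfied.
(4) values -6, 6, 2; e = 6 is not < h = 2 — violated.
(5) e = 6, but 6 is required to differ — violated.
(6) abs(6 - 4) = 2; 2 ≤ 4 — satisfied.
(7) h + c = 2 + 4 = 6; 6 < 7 — satisfied.
(8) a=-6, c=4, h=2; 1 of them equals 4 — satisfied.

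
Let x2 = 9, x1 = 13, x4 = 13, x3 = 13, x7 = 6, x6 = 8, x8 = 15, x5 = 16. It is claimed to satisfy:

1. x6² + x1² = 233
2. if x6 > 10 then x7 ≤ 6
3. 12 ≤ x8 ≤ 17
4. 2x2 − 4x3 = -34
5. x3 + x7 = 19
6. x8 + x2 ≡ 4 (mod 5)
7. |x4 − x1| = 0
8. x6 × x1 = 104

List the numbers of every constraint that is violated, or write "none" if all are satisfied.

1. x6² + x1² = 8² + 13² = 64 + 169 = 233 — OK.
2. x6 = 8, not > 10; antecedent false, conditional vacuously true — OK.
3. x8 = 15 lies in [12, 17] — OK.
4. 2x2 − 4x3 = 2(9) − 4(13) = -34 — OK.
5. x3 + x7 = 13 + 6 = 19 — OK.
6. x8 + x2 = 24; 24 mod 5 = 4 — OK.
7. |13 − 13| = 0 — OK.
8. x6 × x1 = 8 × 13 = 104 — OK.

Yes — all constraints hold.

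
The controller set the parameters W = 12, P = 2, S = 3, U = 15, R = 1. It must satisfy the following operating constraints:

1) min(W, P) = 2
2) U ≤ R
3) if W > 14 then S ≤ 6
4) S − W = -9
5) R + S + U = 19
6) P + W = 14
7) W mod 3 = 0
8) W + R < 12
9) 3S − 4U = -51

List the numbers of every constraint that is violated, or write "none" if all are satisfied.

1) min(12, 2) = 2 — holds.
2) U = 15, R = 1; 15 > 1 (want ≤) — fails.
3) W = 12, not > 14; antecedent false, conditional vacuously true — holds.
4) S − W = 3 − 12 = -9 — holds.
5) R + S + U = 1 + 3 + 15 = 19 — holds.
6) P + W = 2 + 12 = 14 — holds.
7) 12 mod 3 = 0 — holds.
8) W + R = 12 + 1 = 13; 13 ≥ 12, bound 12 not met — fails.
9) 3S − 4U = 3(3) − 4(15) = -51 — holds.

The assignment fails constraints 2 and 8.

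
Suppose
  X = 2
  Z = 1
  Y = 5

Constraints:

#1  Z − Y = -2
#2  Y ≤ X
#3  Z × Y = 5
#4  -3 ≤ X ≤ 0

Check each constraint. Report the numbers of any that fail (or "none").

Constraints 1, 2, 4 are violated.

#1 Z − Y = 1 − 5 = -4, not -2 — does not hold.
#2 Y = 5, X = 2; 5 > 2 (want ≤) — does not hold.
#3 Z × Y = 1 × 5 = 5 — holds.
#4 X = 2 is outside [-3, 0] — does not hold.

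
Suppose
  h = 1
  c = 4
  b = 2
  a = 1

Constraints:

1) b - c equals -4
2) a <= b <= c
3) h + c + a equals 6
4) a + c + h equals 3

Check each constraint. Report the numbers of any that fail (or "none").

1) b - c = 2 - 4 = -2, not -4 — violated.
2) values 1 <= 2 <= 4 — satisfied.
3) h + c + a = 1 + 4 + 1 = 6 — satisfied.
4) a + c + h = 1 + 4 + 1 = 6, not 3 — violated.

Constraints 1 and 4 are violated.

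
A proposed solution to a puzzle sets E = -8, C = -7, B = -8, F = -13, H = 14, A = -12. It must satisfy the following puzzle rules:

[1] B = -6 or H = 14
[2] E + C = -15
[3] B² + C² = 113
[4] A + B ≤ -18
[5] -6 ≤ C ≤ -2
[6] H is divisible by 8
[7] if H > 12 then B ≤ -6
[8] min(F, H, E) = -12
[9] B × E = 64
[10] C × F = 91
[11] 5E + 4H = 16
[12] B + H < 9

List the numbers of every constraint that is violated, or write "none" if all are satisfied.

The assignment fails constraints 5, 6, 8.

[1] B = -8 ≠ -6, but H = 14 = 14 (second disjunct) — OK.
[2] E + C = -8 + (-7) = -15 — OK.
[3] B² + C² = (-8)² + (-7)² = 64 + 49 = 113 — OK.
[4] A + B = -12 + (-8) = -20; -20 ≤ -18 — OK.
[5] C = -7 is outside [-6, -2] — violated.
[6] 14 = 8×1 + 6, so 8 does not divide 14 — violated.
[7] H = 14 > 12, so we need B ≤ -6; B = -8 ≤ -6 — OK.
[8] min(-13, 14, -8) = -13, not -12 — violated.
[9] B × E = -8 × (-8) = 64 — OK.
[10] C × F = -7 × (-13) = 91 — OK.
[11] 5E + 4H = 5(-8) + 4(14) = 16 — OK.
[12] B + H = -8 + 14 = 6; 6 < 9 — OK.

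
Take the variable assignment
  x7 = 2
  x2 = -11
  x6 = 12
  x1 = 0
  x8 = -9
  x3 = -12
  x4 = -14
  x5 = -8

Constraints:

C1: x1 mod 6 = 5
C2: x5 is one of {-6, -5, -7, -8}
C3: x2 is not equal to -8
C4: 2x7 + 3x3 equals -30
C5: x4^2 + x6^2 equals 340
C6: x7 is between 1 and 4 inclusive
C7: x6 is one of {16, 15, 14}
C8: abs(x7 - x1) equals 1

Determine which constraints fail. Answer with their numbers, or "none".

C1: 0 mod 6 = 0, not 5  FAIL
C2: x5 = -8 is in {-6, -5, -7, -8}  OK
C3: x2 = -11, and -11 ≠ -8  OK
C4: 2x7 + 3x3 = 2(2) + 3(-12) = -32, not -30  FAIL
C5: x4^2 + x6^2 = (-14)^2 + 12^2 = 196 + 144 = 340  OK
C6: x7 = 2 lies in [1, 4]  OK
C7: x6 = 12 is not in {16, 15, 14}  FAIL
C8: abs(2 - 0) = 2, not 1  FAIL

No — constraints 1, 4, 7, and 8 are not satisfied.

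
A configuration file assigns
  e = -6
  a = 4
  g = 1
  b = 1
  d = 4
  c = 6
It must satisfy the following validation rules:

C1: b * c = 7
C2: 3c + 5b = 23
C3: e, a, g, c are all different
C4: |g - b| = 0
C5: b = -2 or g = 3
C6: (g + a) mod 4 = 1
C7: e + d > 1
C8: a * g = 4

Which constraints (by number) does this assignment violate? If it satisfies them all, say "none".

No — constraints 1, 5, 7 are not satisfied.

C1: b * c = 1 * 6 = 6, not 7 — violated.
C2: 3c + 5b = 3(6) + 5(1) = 23 — satisfied.
C3: values -6, 4, 1, 6 are pairwise distinct — satisfied.
C4: |1 - 1| = 0 — satisfied.
C5: b = 1 ≠ -2 and g = 1 ≠ 3; both disjuncts false — violated.
C6: g + a = 5; 5 mod 4 = 1 — satisfied.
C7: e + d = -6 + 4 = -2; -2 ≤ 1, bound 1 not met — violated.
C8: a * g = 4 * 1 = 4 — satisfied.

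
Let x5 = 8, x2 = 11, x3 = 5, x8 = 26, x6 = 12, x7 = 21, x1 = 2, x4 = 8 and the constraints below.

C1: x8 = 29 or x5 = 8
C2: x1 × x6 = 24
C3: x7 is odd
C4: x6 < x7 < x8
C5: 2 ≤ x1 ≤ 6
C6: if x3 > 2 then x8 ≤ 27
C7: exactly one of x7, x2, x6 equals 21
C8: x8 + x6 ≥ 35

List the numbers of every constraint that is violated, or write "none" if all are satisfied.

All constraints are satisfied.

C1: x8 = 26 ≠ 29, but x5 = 8 = 8 (second disjunct)  ✓
C2: x1 × x6 = 2 × 12 = 24  ✓
C3: x7 = 21 is odd  ✓
C4: values 12 < 21 < 26  ✓
C5: x1 = 2 lies in [2, 6]  ✓
C6: x3 = 5 > 2, so we need x8 ≤ 27; x8 = 26 ≤ 27  ✓
C7: x7=21, x2=11, x6=12; 1 of them equals 21  ✓
C8: x8 + x6 = 26 + 12 = 38; 38 ≥ 35  ✓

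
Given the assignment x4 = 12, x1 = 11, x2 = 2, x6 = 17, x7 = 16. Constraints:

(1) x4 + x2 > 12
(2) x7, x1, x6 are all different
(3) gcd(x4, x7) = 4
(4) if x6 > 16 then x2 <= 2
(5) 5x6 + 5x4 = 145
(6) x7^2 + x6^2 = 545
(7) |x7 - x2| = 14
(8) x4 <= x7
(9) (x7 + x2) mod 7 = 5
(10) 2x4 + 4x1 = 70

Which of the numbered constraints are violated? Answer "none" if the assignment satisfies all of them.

(1) x4 + x2 = 12 + 2 = 14; 14 > 12 — holds.
(2) values 16, 11, 17 are pairwise distinct — holds.
(3) gcd(12, 16) = 4 — holds.
(4) x6 = 17 > 16, so we need x2 ≤ 2; x2 = 2 ≤ 2 — holds.
(5) 5x6 + 5x4 = 5(17) + 5(12) = 145 — holds.
(6) x7^2 + x6^2 = 16^2 + 17^2 = 256 + 289 = 545 — holds.
(7) |16 - 2| = 14 — holds.
(8) x4 = 12, x7 = 16; 12 ≤ 16 — holds.
(9) x7 + x2 = 18; 18 mod 7 = 4, not 5 — fails.
(10) 2x4 + 4x1 = 2(12) + 4(11) = 68, not 70 — fails.

Constraints 9, 10 do not hold.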